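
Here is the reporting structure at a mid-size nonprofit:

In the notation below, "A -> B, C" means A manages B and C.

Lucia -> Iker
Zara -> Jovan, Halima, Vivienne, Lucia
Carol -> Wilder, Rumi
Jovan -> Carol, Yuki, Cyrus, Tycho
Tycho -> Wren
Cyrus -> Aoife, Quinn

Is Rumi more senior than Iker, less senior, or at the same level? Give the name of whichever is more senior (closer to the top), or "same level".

Rumi is 3 levels below Zara; Iker is 2. Iker is higher.

Iker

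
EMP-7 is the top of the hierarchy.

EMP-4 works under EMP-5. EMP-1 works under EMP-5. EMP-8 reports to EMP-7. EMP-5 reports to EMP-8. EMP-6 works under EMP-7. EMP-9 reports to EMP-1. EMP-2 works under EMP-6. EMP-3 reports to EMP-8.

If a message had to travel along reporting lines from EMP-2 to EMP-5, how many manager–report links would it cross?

4

EMP-2 is 2 levels below EMP-7, and EMP-5 is 2 levels below EMP-7 (their lowest common manager). The shortest path runs up from EMP-2 to EMP-7 and back down to EMP-5: 2 + 2 = 4 links.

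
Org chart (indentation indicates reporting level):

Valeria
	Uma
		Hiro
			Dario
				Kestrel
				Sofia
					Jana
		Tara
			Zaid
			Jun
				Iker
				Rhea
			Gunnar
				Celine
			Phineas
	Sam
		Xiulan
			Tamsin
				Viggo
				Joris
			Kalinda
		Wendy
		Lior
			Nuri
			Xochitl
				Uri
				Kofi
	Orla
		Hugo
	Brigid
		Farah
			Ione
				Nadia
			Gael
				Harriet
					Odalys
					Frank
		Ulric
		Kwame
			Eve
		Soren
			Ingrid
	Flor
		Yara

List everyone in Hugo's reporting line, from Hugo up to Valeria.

Hugo reports to Orla. Orla reports to Valeria. Valeria is at the top.

Hugo -> Orla -> Valeria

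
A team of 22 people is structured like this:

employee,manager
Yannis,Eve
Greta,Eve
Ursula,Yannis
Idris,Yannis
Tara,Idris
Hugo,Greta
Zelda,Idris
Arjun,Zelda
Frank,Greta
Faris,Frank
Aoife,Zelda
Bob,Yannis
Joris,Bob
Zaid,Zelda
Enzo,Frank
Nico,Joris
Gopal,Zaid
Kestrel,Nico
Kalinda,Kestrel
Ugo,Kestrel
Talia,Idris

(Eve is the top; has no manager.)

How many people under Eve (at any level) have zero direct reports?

11

The people in Eve's organization with no one reporting to them are Enzo, Faris, Hugo, Ugo, Kalinda, Talia, Gopal, Aoife, Arjun, Tara, Ursula. That is 11.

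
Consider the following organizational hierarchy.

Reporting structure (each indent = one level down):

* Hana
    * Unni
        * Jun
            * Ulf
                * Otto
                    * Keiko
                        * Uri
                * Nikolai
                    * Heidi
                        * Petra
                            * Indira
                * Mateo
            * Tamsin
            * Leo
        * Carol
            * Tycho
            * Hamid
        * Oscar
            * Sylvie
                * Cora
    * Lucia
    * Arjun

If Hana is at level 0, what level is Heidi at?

Chain from Heidi up to Hana: Heidi → Nikolai → Ulf → Jun → Unni → Hana. That is 5 steps up, so Heidi is 5 levels below Hana.

5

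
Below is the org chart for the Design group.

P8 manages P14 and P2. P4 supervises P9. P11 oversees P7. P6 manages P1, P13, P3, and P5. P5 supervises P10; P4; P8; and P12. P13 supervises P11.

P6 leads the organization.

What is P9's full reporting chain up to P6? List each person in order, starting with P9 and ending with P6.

P9 reports to P4. P4 reports to P5. P5 reports to P6. P6 is at the top.

P9 -> P4 -> P5 -> P6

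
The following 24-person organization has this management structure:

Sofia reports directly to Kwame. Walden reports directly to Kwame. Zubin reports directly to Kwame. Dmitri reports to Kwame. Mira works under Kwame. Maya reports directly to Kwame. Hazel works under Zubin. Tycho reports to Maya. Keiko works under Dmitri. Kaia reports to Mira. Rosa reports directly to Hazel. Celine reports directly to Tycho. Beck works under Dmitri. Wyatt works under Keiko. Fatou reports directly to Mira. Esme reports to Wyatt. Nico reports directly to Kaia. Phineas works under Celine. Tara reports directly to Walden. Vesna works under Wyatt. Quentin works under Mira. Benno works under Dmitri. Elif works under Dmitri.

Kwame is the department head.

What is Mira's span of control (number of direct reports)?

Mira directly manages Kaia, Fatou, Quentin. That is 3 direct reports.

3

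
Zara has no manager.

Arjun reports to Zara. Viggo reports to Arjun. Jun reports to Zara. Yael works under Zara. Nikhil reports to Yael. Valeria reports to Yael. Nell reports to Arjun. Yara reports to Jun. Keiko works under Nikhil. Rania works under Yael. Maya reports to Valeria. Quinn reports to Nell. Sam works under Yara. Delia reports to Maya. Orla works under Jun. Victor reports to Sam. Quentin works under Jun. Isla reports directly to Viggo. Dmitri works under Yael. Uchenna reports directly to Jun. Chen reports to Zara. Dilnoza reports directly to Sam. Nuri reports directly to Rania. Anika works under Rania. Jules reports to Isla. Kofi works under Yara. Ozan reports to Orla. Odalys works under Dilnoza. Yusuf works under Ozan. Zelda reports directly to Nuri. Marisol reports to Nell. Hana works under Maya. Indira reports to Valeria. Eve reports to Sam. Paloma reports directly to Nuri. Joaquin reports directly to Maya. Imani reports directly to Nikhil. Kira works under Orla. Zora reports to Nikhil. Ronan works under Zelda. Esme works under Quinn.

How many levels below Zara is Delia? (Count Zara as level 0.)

Chain from Delia up to Zara: Delia → Maya → Valeria → Yael → Zara. That is 4 steps up, so Delia is 4 levels below Zara.

4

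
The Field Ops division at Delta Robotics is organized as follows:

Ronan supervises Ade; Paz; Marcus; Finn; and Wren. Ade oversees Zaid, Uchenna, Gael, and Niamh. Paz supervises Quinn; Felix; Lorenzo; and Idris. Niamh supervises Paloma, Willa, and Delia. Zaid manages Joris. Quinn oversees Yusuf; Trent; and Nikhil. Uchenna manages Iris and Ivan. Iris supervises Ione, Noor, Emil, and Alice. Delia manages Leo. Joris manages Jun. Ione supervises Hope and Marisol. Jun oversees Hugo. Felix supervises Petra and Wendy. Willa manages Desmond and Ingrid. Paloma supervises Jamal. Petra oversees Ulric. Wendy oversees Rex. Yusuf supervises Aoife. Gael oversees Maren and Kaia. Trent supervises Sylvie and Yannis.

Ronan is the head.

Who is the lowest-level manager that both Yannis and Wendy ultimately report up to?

Paz

Yannis's chain of managers is Trent, Quinn, Paz, Ronan. Wendy's chain of managers is Felix, Paz, Ronan. The first manager that appears in both chains is Paz.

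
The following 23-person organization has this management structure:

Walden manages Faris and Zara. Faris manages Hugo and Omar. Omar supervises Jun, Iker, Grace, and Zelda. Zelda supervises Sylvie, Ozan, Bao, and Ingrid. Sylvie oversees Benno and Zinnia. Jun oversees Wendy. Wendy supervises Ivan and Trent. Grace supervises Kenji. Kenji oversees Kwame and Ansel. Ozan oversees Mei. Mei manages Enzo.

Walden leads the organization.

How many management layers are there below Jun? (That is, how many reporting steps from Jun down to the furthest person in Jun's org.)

2

The longest chain under Jun runs Jun → Wendy → Trent, which is 2 levels below Jun.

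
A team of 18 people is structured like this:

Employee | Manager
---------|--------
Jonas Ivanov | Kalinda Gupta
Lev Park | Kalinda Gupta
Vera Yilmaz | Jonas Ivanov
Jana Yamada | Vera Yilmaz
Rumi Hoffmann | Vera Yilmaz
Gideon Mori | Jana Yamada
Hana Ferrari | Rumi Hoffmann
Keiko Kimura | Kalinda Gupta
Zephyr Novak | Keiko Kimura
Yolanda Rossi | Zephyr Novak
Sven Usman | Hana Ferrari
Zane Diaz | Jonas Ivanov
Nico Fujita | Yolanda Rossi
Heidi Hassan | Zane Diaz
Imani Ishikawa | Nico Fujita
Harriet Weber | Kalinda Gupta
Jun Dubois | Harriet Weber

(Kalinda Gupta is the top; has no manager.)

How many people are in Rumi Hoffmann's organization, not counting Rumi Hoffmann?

Rumi Hoffmann directly manages Hana Ferrari. Under Hana Ferrari: Sven Usman (1). That's 2 in total.

2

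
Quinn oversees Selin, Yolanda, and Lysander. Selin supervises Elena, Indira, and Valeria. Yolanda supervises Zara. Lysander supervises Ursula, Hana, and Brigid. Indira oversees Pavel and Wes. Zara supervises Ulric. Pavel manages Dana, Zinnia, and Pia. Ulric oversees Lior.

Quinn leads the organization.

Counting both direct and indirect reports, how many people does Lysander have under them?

3

Lysander directly manages Ursula, Hana, Brigid. Ursula has no reports. Hana has no reports. Brigid has no reports. So Lysander's organization is 3 direct reports plus everyone under them: 1 + 1 + 1 = 3.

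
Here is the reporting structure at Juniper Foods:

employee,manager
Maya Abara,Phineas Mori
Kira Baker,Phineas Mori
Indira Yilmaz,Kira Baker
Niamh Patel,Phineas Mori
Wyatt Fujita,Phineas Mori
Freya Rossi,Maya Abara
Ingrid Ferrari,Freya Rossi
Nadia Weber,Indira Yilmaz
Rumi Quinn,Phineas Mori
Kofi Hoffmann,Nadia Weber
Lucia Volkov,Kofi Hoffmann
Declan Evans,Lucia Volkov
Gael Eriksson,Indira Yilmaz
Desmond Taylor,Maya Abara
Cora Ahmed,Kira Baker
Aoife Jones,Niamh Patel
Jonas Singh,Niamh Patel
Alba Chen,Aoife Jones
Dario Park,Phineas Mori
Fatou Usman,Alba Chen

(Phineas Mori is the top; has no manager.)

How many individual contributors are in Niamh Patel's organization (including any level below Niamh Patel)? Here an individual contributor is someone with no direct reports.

The people in Niamh Patel's organization with no one reporting to them are Jonas Singh, Fatou Usman. That is 2.

2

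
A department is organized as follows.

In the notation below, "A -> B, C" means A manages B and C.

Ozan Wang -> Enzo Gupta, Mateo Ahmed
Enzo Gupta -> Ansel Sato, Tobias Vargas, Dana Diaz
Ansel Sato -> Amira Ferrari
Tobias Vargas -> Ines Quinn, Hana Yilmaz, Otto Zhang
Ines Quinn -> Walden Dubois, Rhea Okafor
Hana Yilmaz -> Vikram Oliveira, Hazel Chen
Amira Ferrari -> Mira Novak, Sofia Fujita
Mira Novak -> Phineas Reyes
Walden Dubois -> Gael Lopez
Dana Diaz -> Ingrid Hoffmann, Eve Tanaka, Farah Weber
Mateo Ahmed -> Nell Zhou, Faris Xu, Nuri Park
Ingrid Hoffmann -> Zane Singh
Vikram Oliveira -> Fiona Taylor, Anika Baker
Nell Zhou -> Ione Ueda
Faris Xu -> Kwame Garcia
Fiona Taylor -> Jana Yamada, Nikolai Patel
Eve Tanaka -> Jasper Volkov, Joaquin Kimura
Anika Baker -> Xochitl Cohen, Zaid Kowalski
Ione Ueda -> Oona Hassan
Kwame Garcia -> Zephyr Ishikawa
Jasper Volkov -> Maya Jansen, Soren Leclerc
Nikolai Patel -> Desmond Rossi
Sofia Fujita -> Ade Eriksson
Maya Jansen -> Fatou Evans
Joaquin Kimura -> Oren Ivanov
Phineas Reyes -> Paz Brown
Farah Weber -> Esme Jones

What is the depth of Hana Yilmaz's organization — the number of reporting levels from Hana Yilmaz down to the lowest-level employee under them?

The longest chain under Hana Yilmaz runs Hana Yilmaz → Vikram Oliveira → Fiona Taylor → Nikolai Patel → Desmond Rossi, which is 4 levels below Hana Yilmaz.

4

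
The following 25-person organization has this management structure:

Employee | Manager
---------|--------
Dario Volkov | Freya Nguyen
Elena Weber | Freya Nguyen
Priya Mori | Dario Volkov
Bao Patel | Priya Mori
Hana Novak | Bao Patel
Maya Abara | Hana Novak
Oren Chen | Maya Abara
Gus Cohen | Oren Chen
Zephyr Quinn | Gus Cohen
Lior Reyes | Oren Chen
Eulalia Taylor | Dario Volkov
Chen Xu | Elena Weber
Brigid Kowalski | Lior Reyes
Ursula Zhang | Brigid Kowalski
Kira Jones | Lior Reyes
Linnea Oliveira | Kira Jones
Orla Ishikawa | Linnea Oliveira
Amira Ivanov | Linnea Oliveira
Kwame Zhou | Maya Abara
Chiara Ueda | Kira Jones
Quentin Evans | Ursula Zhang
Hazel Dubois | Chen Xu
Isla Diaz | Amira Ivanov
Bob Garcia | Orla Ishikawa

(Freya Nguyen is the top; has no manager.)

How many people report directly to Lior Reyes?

2

Lior Reyes directly manages Brigid Kowalski, Kira Jones. That is 2 direct reports.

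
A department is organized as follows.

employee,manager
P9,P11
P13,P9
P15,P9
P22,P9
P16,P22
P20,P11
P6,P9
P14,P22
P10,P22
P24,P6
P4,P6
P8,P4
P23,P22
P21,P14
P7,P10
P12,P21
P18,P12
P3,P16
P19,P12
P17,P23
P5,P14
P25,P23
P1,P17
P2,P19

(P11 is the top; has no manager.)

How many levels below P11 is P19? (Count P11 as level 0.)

6

Chain from P19 up to P11: P19 → P12 → P21 → P14 → P22 → P9 → P11. That is 6 steps up, so P19 is 6 levels below P11.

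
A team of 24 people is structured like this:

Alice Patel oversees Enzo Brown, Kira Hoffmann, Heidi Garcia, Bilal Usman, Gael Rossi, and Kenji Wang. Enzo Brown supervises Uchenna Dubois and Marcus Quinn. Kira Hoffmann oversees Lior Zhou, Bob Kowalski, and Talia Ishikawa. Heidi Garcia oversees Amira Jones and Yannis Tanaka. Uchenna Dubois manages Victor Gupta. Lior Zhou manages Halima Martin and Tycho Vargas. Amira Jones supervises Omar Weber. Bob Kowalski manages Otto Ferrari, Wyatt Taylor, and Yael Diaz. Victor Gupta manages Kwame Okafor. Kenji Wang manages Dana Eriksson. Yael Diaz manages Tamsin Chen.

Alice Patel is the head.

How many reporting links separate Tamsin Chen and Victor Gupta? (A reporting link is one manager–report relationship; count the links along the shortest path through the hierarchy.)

7

Tamsin Chen is 4 levels below Alice Patel, and Victor Gupta is 3 levels below Alice Patel (their lowest common manager). The shortest path runs up from Tamsin Chen to Alice Patel and back down to Victor Gupta: 4 + 3 = 7 links.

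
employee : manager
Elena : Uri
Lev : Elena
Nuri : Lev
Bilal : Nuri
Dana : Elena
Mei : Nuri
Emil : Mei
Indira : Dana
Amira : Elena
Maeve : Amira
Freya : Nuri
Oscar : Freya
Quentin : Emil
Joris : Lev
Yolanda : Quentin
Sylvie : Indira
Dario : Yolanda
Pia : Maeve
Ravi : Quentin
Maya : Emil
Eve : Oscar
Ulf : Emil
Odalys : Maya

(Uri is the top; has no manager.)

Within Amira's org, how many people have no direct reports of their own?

1

The only person in Amira's organization with no one reporting to them is Pia. That is 1.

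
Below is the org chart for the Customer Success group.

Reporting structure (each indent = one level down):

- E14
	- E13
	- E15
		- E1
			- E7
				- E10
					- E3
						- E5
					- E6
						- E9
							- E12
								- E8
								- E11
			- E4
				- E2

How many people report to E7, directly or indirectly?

8

E7 directly manages E10. Under E10: E6, E9, E12, E11, E8, E3, E5 (7). That's 8 in total.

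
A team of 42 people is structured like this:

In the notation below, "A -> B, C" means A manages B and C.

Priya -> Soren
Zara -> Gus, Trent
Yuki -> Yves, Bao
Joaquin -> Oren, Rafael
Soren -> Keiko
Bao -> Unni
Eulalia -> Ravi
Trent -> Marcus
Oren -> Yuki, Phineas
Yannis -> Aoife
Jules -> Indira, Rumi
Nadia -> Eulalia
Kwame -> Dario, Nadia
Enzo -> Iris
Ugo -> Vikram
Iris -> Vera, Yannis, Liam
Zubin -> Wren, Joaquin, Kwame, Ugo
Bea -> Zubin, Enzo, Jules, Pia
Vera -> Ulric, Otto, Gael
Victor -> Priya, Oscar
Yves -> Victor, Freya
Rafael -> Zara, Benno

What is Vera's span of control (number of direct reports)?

Vera directly manages Ulric, Otto, Gael. That is 3 direct reports.

3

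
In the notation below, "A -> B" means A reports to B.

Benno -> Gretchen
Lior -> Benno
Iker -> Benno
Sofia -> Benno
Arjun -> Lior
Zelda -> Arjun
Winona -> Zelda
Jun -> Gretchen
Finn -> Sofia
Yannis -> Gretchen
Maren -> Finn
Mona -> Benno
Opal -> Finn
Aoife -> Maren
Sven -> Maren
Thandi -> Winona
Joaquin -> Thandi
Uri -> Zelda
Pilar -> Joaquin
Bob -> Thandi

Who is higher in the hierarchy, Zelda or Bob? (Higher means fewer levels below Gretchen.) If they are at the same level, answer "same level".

Zelda

Zelda is 4 levels below Gretchen; Bob is 7. Zelda is higher.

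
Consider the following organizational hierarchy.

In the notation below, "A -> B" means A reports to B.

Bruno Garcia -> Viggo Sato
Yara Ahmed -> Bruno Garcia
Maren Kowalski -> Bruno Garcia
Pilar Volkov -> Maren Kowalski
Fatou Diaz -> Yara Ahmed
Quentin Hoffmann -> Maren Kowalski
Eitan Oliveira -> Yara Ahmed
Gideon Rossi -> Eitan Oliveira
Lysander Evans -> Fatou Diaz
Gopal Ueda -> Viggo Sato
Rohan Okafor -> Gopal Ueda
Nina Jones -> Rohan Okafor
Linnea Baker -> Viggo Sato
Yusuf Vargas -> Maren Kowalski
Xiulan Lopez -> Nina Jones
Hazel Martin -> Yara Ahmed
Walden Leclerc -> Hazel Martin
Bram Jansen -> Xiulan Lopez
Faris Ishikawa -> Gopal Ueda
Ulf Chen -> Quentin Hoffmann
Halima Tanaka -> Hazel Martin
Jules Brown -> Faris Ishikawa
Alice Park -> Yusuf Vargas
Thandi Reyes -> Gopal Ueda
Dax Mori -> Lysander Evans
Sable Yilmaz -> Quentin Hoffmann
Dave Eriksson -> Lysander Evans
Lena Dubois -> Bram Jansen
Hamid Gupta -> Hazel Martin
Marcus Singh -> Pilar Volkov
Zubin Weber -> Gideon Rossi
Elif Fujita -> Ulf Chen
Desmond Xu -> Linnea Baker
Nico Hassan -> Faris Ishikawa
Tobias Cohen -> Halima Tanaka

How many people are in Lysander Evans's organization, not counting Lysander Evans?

2

Lysander Evans directly manages Dax Mori, Dave Eriksson. Dax Mori has no reports. Dave Eriksson has no reports. So Lysander Evans's organization is 2 direct reports plus everyone under them: 1 + 1 = 2.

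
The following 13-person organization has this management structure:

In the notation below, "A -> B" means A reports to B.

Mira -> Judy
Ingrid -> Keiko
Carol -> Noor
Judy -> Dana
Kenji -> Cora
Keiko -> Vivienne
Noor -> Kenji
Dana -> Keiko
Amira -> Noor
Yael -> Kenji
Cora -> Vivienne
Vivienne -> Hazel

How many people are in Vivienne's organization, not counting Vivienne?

Vivienne directly manages Keiko, Cora. Under Keiko: Dana, Judy, Mira, Ingrid (4). Under Cora: Kenji, Yael, Noor, Carol, Amira (5). So Vivienne's organization is 2 direct reports plus everyone under them: 5 + 6 = 11.

11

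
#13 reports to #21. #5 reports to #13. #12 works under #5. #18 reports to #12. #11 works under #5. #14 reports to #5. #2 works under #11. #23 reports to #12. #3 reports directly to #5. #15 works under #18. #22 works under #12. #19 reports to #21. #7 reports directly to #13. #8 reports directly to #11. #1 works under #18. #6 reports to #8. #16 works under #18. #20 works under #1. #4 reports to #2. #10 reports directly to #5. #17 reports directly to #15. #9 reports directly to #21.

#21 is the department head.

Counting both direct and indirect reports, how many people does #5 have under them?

#5 directly manages #12, #11, #14, #3, #10. Under #12: #22, #23, #18, #16, #1, #20, #15, #17 (8). Under #11: #8, #6, #2, #4 (4). #14 has no reports. #3 has no reports. #10 has no reports. So #5's organization is 5 direct reports plus everyone under them: 9 + 5 + 1 + 1 + 1 = 17.

17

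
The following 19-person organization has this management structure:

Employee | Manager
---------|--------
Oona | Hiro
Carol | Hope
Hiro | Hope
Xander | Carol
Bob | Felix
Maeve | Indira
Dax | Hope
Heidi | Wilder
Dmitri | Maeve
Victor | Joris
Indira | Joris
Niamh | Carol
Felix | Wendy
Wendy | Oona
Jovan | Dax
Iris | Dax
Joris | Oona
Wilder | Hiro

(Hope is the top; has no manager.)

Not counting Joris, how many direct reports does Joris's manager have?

1

Joris reports to Oona. Oona's other direct reports are Wendy — 1 peer.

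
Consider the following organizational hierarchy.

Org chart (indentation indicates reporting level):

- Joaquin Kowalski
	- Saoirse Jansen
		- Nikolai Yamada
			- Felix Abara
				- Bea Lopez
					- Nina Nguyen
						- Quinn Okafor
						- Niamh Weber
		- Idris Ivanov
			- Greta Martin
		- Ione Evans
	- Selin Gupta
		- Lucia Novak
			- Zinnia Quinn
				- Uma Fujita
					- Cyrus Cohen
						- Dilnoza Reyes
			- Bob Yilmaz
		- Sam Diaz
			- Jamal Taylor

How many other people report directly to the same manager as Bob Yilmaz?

1

Bob Yilmaz reports to Lucia Novak. Lucia Novak's other direct reports are Zinnia Quinn — 1 peer.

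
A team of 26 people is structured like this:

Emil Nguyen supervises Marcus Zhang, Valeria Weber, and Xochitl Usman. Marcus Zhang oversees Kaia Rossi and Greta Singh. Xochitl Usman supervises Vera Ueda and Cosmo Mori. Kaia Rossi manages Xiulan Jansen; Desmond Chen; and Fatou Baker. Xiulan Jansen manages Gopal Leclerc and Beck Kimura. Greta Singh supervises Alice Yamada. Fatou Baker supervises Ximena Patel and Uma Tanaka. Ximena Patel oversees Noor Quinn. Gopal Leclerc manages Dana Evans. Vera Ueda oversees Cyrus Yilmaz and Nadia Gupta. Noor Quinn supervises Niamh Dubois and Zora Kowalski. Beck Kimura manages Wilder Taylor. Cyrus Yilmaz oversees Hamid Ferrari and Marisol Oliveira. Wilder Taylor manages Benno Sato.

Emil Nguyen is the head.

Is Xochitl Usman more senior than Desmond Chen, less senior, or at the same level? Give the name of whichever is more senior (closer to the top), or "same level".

Xochitl Usman

Xochitl Usman is 1 level below Emil Nguyen; Desmond Chen is 3. Xochitl Usman is higher.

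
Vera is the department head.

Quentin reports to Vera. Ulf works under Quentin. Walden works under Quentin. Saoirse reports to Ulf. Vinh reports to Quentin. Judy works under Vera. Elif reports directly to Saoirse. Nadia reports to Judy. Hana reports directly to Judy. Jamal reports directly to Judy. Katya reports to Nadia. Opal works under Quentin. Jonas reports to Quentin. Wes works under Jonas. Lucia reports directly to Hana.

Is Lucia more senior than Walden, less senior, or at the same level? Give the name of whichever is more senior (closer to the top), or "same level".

Walden

Lucia is 3 levels below Vera; Walden is 2. Walden is higher.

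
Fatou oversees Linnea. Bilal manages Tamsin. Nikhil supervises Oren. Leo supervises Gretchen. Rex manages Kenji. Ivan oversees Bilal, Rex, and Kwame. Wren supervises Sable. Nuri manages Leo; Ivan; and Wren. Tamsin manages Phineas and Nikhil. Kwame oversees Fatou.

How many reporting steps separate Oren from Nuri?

Chain from Oren up to Nuri: Oren → Nikhil → Tamsin → Bilal → Ivan → Nuri. That is 5 steps up, so Oren is 5 levels below Nuri.

5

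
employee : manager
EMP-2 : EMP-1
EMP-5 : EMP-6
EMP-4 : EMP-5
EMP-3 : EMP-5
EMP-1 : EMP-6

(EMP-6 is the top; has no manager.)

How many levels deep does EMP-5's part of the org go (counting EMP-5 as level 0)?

1

The longest chain under EMP-5 runs EMP-5 → EMP-4, which is 1 level below EMP-5.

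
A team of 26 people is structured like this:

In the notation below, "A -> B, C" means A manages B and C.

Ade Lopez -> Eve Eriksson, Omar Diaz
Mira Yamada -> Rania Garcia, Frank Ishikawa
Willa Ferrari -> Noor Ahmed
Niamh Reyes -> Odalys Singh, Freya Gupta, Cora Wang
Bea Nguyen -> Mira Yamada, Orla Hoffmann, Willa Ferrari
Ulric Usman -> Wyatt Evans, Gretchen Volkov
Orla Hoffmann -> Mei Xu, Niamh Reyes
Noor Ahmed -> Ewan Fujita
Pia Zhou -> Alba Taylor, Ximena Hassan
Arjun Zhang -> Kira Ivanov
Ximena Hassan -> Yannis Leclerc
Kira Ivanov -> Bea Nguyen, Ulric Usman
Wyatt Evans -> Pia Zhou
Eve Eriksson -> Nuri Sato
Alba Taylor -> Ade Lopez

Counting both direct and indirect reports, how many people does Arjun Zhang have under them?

Arjun Zhang directly manages Kira Ivanov. Under Kira Ivanov: Ulric Usman, Gretchen Volkov, Wyatt Evans, Pia Zhou, Ximena Hassan, Yannis Leclerc, Alba Taylor, Ade Lopez, Omar Diaz, Eve Eriksson, Nuri Sato, Bea Nguyen, Willa Ferrari, Noor Ahmed, Ewan Fujita, Orla Hoffmann, Niamh Reyes, Cora Wang, Freya Gupta, Odalys Singh, Mei Xu, Mira Yamada, Frank Ishikawa, Rania Garcia (24). That's 25 in total.

25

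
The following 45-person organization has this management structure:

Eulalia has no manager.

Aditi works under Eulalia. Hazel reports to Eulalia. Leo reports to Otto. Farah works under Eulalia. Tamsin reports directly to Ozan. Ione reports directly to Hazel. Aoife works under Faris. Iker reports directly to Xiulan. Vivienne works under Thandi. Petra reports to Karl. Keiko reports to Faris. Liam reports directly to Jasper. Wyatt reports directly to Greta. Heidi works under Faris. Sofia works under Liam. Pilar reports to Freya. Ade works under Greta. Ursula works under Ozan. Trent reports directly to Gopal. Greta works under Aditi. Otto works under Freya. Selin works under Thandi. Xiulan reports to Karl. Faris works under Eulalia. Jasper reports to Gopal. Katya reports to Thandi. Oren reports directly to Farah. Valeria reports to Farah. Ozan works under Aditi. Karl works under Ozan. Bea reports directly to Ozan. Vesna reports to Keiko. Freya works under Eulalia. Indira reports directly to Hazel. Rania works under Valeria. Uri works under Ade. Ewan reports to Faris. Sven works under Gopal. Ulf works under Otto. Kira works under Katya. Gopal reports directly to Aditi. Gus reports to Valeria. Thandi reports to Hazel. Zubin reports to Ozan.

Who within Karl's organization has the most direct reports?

Direct-report counts within Karl's organization: Karl has 2; Xiulan has 1. The largest is 2, held by Karl.

Karl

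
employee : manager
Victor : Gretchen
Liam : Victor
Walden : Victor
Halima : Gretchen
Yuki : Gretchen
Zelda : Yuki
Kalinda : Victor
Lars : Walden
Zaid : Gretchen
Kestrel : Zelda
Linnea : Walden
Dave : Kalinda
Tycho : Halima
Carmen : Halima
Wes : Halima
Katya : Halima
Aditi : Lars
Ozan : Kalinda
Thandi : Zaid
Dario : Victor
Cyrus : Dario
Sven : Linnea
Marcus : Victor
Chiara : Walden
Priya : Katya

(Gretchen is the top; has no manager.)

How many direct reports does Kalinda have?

2

Kalinda directly manages Dave, Ozan. That is 2 direct reports.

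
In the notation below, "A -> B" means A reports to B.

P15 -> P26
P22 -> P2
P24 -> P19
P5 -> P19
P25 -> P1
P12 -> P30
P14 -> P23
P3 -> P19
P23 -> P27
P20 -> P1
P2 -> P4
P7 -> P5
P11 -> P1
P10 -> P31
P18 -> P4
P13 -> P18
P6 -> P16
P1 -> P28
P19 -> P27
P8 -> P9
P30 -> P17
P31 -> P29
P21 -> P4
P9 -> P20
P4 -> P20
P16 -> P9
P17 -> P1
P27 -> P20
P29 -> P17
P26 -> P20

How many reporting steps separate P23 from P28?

4

Chain from P23 up to P28: P23 → P27 → P20 → P1 → P28. That is 4 steps up, so P23 is 4 levels below P28.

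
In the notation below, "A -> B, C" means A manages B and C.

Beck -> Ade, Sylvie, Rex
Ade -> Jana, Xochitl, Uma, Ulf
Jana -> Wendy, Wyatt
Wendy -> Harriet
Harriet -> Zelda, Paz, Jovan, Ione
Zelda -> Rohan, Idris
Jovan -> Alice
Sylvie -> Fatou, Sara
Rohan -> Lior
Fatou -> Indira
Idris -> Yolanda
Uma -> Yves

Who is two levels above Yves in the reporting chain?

Yves reports to Uma, and Uma reports to Ade. So Yves's skip-level manager is Ade.

Ade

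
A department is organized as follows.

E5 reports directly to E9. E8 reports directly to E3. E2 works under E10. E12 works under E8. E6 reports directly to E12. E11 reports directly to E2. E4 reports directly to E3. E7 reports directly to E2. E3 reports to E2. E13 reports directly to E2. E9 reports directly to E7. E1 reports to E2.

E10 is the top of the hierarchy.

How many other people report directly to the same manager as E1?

4

E1 reports to E2. E2's other direct reports are E3, E7, E13, E11 — 4 peers.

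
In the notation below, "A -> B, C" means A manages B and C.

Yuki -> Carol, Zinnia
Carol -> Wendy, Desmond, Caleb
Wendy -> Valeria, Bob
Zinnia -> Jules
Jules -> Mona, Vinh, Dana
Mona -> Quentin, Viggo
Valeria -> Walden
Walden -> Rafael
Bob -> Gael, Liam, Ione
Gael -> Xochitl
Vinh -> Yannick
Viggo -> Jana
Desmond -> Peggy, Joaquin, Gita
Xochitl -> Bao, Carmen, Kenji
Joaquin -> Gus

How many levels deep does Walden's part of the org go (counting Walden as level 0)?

The longest chain under Walden runs Walden → Rafael, which is 1 level below Walden.

1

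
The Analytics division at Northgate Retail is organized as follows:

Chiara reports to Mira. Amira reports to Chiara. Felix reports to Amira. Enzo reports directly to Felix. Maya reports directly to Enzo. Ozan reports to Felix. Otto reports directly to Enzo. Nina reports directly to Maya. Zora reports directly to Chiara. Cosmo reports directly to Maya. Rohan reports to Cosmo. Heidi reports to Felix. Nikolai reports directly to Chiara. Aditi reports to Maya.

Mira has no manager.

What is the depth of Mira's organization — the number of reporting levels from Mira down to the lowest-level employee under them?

7

The longest chain under Mira runs Mira → Chiara → Amira → Felix → Enzo → Maya → Cosmo → Rohan, which is 7 levels below Mira.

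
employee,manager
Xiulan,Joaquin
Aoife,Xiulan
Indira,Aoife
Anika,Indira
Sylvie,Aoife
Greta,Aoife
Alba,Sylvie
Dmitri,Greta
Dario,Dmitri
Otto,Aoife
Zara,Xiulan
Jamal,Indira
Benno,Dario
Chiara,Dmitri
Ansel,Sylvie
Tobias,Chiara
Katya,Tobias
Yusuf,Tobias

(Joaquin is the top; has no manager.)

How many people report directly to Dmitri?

Dmitri directly manages Dario, Chiara. That is 2 direct reports.

2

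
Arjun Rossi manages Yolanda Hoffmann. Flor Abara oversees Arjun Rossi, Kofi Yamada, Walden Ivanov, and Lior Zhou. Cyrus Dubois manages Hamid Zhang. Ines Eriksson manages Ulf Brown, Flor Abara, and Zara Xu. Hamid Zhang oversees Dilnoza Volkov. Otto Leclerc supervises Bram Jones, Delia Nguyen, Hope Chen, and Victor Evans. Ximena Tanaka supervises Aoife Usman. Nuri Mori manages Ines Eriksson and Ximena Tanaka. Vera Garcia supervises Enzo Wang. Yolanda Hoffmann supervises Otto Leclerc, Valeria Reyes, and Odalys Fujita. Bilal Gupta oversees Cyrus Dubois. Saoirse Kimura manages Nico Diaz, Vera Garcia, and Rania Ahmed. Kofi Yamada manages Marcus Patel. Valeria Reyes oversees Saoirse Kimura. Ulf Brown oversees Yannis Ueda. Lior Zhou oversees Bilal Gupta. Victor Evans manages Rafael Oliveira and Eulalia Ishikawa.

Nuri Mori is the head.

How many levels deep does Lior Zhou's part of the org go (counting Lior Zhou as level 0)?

4

The longest chain under Lior Zhou runs Lior Zhou → Bilal Gupta → Cyrus Dubois → Hamid Zhang → Dilnoza Volkov, which is 4 levels below Lior Zhou.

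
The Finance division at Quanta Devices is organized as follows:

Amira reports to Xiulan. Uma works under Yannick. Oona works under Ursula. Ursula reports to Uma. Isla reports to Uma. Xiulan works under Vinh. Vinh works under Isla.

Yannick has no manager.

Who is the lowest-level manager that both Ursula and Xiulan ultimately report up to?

Ursula's chain of managers is Uma, Yannick. Xiulan's chain of managers is Vinh, Isla, Uma, Yannick. The first manager that appears in both chains is Uma.

Uma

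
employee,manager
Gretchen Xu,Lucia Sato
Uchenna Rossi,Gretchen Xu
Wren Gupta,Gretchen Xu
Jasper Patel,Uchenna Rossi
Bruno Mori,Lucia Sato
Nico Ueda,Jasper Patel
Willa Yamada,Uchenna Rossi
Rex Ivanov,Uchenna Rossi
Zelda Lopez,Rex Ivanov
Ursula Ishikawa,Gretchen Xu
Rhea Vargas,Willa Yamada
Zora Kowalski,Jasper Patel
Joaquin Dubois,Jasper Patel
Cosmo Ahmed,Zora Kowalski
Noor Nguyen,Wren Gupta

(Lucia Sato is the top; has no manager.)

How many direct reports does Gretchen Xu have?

Gretchen Xu directly manages Uchenna Rossi, Wren Gupta, Ursula Ishikawa. That is 3 direct reports.

3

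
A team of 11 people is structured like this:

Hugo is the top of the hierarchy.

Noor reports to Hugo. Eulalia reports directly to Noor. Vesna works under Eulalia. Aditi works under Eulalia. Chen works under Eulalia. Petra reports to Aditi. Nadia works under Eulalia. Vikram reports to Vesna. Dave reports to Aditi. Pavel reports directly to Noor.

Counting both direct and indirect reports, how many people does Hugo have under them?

10

Hugo directly manages Noor. Under Noor: Pavel, Eulalia, Nadia, Chen, Aditi, Dave, Petra, Vesna, Vikram (9). That's 10 in total.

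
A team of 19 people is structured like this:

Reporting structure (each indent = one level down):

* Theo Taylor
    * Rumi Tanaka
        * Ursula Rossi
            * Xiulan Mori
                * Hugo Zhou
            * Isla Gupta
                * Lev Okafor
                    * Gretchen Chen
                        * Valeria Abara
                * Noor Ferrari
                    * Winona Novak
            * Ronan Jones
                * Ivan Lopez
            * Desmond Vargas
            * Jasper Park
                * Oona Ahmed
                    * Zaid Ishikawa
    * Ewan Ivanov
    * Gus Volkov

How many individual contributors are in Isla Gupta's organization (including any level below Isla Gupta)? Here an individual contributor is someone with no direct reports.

2

The people in Isla Gupta's organization with no one reporting to them are Winona Novak, Valeria Abara. That is 2.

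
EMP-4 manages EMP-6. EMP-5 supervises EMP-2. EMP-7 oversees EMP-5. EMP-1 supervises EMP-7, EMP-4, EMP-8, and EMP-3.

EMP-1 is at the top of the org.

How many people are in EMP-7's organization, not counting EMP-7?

EMP-7 directly manages EMP-5. Under EMP-5: EMP-2 (1). That's 2 in total.

2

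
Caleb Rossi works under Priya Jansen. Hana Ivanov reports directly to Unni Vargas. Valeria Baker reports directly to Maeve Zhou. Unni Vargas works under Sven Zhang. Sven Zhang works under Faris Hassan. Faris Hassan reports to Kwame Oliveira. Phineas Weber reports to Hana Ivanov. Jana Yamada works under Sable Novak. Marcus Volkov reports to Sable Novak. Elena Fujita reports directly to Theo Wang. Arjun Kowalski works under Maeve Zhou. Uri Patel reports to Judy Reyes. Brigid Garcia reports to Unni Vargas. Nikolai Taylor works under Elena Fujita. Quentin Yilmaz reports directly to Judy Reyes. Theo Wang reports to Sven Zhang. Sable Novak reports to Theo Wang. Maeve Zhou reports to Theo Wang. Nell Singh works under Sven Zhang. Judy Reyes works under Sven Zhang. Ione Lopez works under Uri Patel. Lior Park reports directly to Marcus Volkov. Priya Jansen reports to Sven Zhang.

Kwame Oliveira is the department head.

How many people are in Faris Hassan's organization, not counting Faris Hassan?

Faris Hassan directly manages Sven Zhang. Under Sven Zhang: Priya Jansen, Caleb Rossi, Judy Reyes, Quentin Yilmaz, Uri Patel, Ione Lopez, Nell Singh, Unni Vargas, Hana Ivanov, Phineas Weber, Brigid Garcia, Theo Wang, Elena Fujita, Nikolai Taylor, Sable Novak, Jana Yamada, Marcus Volkov, Lior Park, Maeve Zhou, Arjun Kowalski, Valeria Baker (21). That's 22 in total.

22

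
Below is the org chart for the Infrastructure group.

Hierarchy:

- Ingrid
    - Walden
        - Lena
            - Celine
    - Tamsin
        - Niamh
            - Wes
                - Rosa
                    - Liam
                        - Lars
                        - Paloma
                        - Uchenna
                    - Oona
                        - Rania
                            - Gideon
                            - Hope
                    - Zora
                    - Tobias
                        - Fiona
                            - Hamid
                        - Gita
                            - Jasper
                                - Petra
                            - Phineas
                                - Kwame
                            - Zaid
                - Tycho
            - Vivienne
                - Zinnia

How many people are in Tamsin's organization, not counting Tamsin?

Tamsin directly manages Niamh. Under Niamh: Vivienne, Zinnia, Wes, Tycho, Rosa, Tobias, Gita, Zaid, Phineas, Kwame, Jasper, Petra, Fiona, Hamid, Zora, Oona, Rania, Hope, Gideon, Liam, Uchenna, Paloma, Lars (23). That's 24 in total.

24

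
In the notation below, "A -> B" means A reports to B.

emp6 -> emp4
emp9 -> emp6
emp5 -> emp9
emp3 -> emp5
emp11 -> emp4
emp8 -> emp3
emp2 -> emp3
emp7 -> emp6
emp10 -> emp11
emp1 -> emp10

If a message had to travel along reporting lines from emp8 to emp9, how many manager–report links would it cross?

3

emp8 is in emp9's organization: the chain from emp8 up to emp9 is emp8 → emp3 → emp5 → emp9, which is 3 links.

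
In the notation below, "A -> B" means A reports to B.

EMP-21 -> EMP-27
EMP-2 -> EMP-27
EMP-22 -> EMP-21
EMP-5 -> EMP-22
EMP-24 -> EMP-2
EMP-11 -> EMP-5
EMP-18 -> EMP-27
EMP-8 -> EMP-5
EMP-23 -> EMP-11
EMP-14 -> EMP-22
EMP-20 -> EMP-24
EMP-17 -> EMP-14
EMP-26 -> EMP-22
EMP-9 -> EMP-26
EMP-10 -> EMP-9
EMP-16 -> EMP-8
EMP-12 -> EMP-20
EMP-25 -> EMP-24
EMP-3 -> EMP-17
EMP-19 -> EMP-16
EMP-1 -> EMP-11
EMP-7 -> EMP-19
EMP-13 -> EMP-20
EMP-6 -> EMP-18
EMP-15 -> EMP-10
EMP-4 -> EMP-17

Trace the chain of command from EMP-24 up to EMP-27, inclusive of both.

EMP-24 -> EMP-2 -> EMP-27

EMP-24 reports to EMP-2. EMP-2 reports to EMP-27. EMP-27 is at the top.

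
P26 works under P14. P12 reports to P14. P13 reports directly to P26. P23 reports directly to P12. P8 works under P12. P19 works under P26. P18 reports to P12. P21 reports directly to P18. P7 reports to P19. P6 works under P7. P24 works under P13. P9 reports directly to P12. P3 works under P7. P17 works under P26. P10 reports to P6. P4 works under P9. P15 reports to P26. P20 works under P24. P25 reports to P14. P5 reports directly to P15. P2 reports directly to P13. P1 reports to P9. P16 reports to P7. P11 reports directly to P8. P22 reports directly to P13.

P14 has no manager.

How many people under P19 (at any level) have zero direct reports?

The people in P19's organization with no one reporting to them are P16, P3, P10. That is 3.

3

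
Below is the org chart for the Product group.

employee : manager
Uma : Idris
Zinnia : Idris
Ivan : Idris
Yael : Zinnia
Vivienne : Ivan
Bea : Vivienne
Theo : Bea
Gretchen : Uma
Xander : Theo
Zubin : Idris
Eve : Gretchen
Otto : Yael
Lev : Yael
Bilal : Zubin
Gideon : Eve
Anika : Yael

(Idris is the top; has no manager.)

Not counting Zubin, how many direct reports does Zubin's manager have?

3

Zubin reports to Idris. Idris's other direct reports are Uma, Zinnia, Ivan — 3 peers.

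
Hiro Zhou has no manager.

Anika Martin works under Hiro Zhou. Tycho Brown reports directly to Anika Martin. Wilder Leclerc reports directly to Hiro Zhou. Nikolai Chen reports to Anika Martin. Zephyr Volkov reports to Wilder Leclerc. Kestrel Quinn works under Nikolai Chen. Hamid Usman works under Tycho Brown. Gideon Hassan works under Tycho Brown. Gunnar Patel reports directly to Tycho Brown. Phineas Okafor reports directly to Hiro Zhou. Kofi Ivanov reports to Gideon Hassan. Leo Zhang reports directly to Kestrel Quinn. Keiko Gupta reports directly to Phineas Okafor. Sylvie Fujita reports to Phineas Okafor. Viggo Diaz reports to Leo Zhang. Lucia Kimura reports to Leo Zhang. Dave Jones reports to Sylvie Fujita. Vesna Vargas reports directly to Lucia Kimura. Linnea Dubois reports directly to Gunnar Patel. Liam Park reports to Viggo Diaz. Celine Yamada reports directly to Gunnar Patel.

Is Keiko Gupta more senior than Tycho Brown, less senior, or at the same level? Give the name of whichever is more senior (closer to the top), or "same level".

Both Keiko Gupta and Tycho Brown are 2 levels below Hiro Zhou.

same level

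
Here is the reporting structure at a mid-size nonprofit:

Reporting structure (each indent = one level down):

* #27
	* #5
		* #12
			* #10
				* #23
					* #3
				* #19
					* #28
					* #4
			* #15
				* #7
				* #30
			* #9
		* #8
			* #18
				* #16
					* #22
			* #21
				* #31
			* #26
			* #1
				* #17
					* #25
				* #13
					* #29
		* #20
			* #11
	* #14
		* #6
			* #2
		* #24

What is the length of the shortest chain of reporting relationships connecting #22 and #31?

#22 is 3 levels below #8, and #31 is 2 levels below #8 (their lowest common manager). The shortest path runs up from #22 to #8 and back down to #31: 3 + 2 = 5 links.

5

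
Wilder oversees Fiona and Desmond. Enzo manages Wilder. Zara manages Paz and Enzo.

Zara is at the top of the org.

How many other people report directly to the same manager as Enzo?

1

Enzo reports to Zara. Zara's other direct reports are Paz — 1 peer.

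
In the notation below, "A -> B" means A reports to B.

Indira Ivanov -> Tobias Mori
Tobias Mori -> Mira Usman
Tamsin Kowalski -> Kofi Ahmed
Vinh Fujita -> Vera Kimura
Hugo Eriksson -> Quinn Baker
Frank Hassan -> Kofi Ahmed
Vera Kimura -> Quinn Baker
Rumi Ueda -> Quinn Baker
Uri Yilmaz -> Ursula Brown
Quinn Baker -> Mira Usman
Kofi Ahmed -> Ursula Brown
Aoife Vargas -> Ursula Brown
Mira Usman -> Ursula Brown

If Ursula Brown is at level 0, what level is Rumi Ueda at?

Chain from Rumi Ueda up to Ursula Brown: Rumi Ueda → Quinn Baker → Mira Usman → Ursula Brown. That is 3 steps up, so Rumi Ueda is 3 levels below Ursula Brown.

3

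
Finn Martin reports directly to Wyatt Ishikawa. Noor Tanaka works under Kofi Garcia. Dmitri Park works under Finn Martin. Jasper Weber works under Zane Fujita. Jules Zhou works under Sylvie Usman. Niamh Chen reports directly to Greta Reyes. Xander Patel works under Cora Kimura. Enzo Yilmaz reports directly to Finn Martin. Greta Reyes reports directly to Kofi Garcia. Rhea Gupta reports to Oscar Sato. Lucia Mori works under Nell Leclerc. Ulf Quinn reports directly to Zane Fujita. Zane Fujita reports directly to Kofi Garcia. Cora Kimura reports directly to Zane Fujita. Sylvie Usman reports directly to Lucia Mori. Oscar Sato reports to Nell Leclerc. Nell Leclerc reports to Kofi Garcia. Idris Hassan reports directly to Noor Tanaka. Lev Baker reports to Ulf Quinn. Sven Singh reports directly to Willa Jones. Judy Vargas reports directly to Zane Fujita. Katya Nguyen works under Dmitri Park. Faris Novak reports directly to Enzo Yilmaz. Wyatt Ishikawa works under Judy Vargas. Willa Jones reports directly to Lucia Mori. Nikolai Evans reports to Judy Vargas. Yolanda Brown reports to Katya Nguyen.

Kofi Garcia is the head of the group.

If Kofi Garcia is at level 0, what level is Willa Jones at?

Chain from Willa Jones up to Kofi Garcia: Willa Jones → Lucia Mori → Nell Leclerc → Kofi Garcia. That is 3 steps up, so Willa Jones is 3 levels below Kofi Garcia.

3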